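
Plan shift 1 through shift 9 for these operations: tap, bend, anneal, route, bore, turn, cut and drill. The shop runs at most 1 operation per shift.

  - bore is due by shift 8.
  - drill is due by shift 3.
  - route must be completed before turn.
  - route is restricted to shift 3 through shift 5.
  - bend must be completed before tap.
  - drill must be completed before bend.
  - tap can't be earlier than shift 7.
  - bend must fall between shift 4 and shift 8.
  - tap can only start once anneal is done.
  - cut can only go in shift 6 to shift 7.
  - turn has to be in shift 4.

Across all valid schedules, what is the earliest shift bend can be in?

Bend is available from shift 4; bend's own window allows nothing later than shift 8.
bend at shift 5 is achievable: turn -> shift 4, bend -> shift 5, route -> shift 3, bore -> shift 8, drill -> shift 1, tap -> shift 7, cut -> shift 6, anneal -> shift 2.
Nothing earlier works — the capacity limit rule out every shift before shift 5.

shift 5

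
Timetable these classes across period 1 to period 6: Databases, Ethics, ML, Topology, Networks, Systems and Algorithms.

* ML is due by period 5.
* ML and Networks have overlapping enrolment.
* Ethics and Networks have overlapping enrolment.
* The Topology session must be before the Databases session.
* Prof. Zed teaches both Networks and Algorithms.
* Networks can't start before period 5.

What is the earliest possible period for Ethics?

period 1

Ethics at period 1 is achievable: Systems=period 1; ML=period 1; Ethics=period 1; Networks=period 5; Topology=period 1; Algorithms=period 1; Databases=period 2.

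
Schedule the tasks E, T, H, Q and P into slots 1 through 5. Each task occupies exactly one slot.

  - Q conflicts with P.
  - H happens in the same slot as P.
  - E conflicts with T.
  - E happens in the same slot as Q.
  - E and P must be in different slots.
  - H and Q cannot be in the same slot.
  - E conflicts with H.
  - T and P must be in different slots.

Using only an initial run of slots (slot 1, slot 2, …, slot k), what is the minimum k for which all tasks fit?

3

Check 2 slots directly (anything shorter is at least as hard).
Could 2 slots be enough, i.e. nothing placed later than 2? No: E, T and H must all be in different slots (E/T can't share; E/H can't share; T/H can't share), but only 2 slots are available: 3 tasks can't fit in 2 distinct slots.
So 2 slots is not enough.
3 works (last occupied slot: 3): for example P=3, T=2, Q=1, H=3, E=1.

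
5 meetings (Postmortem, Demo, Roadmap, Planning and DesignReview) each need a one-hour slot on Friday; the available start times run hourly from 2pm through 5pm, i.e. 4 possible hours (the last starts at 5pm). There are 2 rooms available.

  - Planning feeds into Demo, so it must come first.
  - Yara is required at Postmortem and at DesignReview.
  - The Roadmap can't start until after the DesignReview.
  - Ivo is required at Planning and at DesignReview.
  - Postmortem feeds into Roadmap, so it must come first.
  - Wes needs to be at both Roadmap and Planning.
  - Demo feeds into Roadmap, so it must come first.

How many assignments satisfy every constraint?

Splitting on Postmortem: it can be 2pm (6), 3pm (4), 4pm (3). Listing each branch's schedules as (Demo, Roadmap, Planning, DesignReview):
Postmortem=2pm: (3pm,4pm,2pm,3pm) (3pm,5pm,2pm,3pm) (3pm,5pm,2pm,4pm) (4pm,5pm,2pm,3pm) (4pm,5pm,2pm,4pm) (4pm,5pm,3pm,4pm) — 6.
Postmortem=3pm: (3pm,5pm,2pm,4pm) (4pm,5pm,2pm,4pm) (4pm,5pm,3pm,2pm) (4pm,5pm,3pm,4pm) — 4.
Postmortem=4pm: (3pm,5pm,2pm,3pm) (4pm,5pm,2pm,3pm) (4pm,5pm,3pm,2pm) — 3.
Summing: 6 + 4 + 3 = 13.

13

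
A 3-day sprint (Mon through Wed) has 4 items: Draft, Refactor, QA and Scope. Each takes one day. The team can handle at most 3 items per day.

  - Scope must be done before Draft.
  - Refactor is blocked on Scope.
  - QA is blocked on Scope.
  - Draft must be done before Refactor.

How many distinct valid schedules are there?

Enumerating: Refactor in Wed, Scope in Mon, Draft in Tue, QA in Tue | Scope -> Mon; Refactor -> Wed; Draft -> Tue; QA -> Wed.

2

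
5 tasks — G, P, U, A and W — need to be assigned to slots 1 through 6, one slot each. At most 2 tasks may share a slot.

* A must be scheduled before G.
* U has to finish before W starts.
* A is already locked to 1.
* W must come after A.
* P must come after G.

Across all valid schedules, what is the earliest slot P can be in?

3

Precedence pushes P to at least 3.
P at 3 is achievable: G in 2; A in 1; U in 1; W in 2; P in 3.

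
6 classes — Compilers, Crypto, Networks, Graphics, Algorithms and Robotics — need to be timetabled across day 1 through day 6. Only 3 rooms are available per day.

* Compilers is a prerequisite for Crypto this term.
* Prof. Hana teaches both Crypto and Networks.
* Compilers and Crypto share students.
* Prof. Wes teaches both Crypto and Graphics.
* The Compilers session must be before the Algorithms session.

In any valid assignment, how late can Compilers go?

day 5

Downstream work caps Compilers at day 5.
Compilers at day 5 is achievable: Compilers=day 5; Algorithms=day 6; Robotics=day 1; Networks=day 1; Graphics=day 1; Crypto=day 6.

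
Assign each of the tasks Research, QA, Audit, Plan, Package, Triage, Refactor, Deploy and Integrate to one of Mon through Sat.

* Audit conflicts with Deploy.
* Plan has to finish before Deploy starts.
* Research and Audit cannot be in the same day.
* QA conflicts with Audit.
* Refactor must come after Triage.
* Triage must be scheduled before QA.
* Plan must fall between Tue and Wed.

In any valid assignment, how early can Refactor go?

Precedence pushes Refactor to at least Tue.
Refactor at Tue is achievable: Research -> Mon; QA -> Tue; Triage -> Mon; Integrate -> Mon; Package -> Mon; Deploy -> Wed; Audit -> Thu; Refactor -> Tue; Plan -> Tue.

Tue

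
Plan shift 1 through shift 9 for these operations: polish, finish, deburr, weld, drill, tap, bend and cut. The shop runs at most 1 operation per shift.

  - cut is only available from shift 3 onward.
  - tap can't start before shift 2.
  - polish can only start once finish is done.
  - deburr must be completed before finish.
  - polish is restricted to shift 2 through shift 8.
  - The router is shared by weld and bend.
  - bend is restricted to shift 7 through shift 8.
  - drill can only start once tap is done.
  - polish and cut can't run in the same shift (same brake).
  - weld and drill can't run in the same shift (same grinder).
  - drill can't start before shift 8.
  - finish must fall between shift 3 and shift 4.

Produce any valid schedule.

cut=shift 5, finish=shift 3, polish=shift 4, bend=shift 7, drill=shift 8, weld=shift 6, tap=shift 2, deburr=shift 1

Checking: finish(shift 3) before polish(shift 4); tap(shift 2) before drill(shift 8); deburr(shift 1) before finish(shift 3); polish(shift 4) != cut(shift 5); weld(shift 6) != bend(shift 7); weld(shift 6) != drill(shift 8); polish=shift 4 in [shift 2,shift 8]; drill=shift 8 in [shift 8,shift 9]; tap=shift 2 in [shift 2,shift 9]; bend=shift 7 in [shift 7,shift 8]; finish=shift 3 in [shift 3,shift 4]; cut=shift 5 in [shift 3,shift 9]; max 1 per shift (cap 1).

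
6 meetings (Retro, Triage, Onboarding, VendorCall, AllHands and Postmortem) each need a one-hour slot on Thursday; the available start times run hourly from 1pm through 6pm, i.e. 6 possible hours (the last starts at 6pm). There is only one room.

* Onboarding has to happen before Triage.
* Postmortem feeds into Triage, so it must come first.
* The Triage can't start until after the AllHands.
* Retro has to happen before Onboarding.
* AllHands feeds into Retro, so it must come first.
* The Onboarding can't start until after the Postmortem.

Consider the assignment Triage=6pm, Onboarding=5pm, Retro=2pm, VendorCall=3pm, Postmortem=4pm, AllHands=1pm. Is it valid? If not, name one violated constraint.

Postmortem feeds into Triage, so it must come first — holds.
Onboarding has to happen before Triage — holds.
AllHands feeds into Retro, so it must come first — holds.
There is only one room — holds.
The Onboarding can't start until after the Postmortem — holds.
The Triage can't start until after the AllHands — holds.
Retro has to happen before Onboarding — holds.

Yes, all constraints hold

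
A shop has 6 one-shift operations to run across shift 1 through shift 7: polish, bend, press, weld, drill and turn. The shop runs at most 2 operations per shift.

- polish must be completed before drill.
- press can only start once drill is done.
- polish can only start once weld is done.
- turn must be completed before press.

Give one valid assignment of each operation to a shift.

turn in shift 1, drill in shift 3, polish in shift 2, weld in shift 1, press in shift 4, bend in shift 2

Checking: weld(shift 1) before polish(shift 2); turn(shift 1) before press(shift 4); drill(shift 3) before press(shift 4); polish(shift 2) before drill(shift 3); max 2 per shift (cap 2).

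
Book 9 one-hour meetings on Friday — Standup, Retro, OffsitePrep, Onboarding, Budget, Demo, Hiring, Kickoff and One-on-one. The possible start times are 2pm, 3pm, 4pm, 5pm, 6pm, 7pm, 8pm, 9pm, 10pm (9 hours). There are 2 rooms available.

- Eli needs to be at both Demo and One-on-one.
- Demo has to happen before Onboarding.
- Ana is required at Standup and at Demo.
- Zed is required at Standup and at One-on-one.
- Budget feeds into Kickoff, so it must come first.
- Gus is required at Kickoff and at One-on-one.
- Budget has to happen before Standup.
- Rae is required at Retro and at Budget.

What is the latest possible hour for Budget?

9pm

Downstream work caps Budget at 9pm.
Budget at 9pm is achievable: Standup=10pm, Kickoff=10pm, Demo=2pm, Retro=2pm, Budget=9pm, Onboarding=3pm, OffsitePrep=3pm, Hiring=4pm, One-on-one=4pm.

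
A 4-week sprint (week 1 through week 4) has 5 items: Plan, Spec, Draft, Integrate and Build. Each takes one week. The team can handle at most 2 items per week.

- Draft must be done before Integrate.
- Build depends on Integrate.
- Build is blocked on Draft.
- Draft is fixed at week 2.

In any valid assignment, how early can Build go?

Precedence pushes Build to at least week 4.
Build at week 4 is achievable: Spec in week 1; Integrate in week 3; Draft in week 2; Plan in week 1; Build in week 4.

week 4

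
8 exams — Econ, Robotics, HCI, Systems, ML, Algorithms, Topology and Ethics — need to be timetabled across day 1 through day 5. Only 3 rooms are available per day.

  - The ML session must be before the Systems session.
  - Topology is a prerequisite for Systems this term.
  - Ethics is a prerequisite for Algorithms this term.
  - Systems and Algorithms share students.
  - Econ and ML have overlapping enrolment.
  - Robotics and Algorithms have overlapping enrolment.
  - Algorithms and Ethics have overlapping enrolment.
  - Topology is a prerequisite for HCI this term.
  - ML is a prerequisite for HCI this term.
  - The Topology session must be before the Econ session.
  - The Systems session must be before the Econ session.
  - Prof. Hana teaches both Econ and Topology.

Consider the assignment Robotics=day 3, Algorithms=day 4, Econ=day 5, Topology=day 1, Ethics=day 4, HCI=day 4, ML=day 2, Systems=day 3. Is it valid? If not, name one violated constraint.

No. Algorithms and Ethics have overlapping enrolment is not satisfied.

The ML session must be before the Systems session — holds.
Topology is a prerequisite for Systems this term — holds.
ML is a prerequisite for HCI this term — holds.
The Systems session must be before the Econ session — holds.
Only 3 rooms are available per day — holds.
Prof. Hana teaches both Econ and Topology — holds.
Ethics is a prerequisite for Algorithms this term — violated.
Topology is a prerequisite for HCI this term — holds.
Algorithms and Ethics have overlapping enrolment — violated.
Econ and ML have overlapping enrolment — holds.
The Topology session must be before the Econ session — holds.
Systems and Algorithms share students — holds.
Robotics and Algorithms have overlapping enrolment — holds.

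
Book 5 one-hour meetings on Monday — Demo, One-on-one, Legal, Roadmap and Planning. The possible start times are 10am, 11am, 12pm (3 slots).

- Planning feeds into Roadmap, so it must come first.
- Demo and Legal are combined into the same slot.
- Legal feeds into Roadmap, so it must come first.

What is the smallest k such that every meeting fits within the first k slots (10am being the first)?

2

The precedence chain requires at least 2 distinct slots.
2 works (last occupied slot: 11am): for example Planning in 10am, One-on-one in 10am, Legal in 10am, Demo in 10am, Roadmap in 11am.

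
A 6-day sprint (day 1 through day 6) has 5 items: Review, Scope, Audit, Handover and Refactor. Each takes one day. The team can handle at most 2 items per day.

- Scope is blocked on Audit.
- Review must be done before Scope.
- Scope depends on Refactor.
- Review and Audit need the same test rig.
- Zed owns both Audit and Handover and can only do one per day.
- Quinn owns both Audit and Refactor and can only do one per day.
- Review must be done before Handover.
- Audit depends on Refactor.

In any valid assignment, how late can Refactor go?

day 4

Downstream work caps Refactor at day 4.
Refactor at day 4 is achievable: Handover=day 2, Review=day 1, Audit=day 5, Scope=day 6, Refactor=day 4.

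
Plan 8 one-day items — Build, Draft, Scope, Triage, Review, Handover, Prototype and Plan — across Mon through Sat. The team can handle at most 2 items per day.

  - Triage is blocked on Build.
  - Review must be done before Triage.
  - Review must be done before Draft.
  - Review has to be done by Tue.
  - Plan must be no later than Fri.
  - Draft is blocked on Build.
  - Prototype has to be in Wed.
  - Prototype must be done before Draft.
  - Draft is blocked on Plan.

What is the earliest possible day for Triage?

Precedence pushes Triage to at least Tue.
Triage at Tue is achievable: Draft=Thu; Build=Mon; Review=Mon; Plan=Tue; Triage=Tue; Prototype=Wed; Handover=Thu; Scope=Wed.

Tue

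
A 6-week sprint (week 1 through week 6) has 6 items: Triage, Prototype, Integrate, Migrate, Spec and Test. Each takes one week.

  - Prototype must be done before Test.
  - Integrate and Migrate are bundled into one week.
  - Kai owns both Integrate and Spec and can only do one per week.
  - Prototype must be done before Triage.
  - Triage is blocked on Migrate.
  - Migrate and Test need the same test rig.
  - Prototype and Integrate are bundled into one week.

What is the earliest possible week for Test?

Precedence pushes Test to at least week 2.
Test at week 2 is achievable: Test=week 2, Prototype=week 1, Integrate=week 1, Triage=week 2, Migrate=week 1, Spec=week 2.

week 2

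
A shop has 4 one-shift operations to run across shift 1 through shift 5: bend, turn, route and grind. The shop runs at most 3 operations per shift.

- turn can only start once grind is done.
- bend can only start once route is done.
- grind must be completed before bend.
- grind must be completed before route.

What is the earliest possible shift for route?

shift 2

Precedence pushes route to at least shift 2; downstream work caps route at shift 4.
route at shift 2 is achievable: bend=shift 3, route=shift 2, turn=shift 2, grind=shift 1.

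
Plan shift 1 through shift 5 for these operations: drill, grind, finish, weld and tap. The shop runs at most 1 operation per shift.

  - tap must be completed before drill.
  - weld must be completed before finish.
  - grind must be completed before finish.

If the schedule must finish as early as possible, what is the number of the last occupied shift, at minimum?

The precedence chain requires at least 2 distinct shifts.
With at most 1 per shift and 5 operations, at least 5 shifts are needed.
5 works (last occupied shift: shift 5): for example tap=shift 4; weld=shift 2; finish=shift 3; drill=shift 5; grind=shift 1.

5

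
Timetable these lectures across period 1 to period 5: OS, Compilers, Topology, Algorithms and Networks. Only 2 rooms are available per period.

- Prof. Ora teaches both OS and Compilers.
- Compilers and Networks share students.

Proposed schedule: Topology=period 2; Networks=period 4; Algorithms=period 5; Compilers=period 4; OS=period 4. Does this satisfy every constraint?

No — it violates: Prof. Ora teaches both OS and Compilers

Prof. Ora teaches both OS and Compilers — violated.
Only 2 rooms are available per period — violated.
Compilers and Networks share students — violated.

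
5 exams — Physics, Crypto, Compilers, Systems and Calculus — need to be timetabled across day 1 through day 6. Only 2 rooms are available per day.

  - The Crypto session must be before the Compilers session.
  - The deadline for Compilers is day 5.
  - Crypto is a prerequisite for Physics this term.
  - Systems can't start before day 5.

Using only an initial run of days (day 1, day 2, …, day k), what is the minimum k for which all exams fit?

5

The precedence chain requires at least 2 distinct days.
With at most 2 per day and 5 exams, at least 3 days are needed.
Systems can't be placed before day 5, so the schedule must run through at least day 5.
5 works (last occupied day: day 5): for example Physics=day 2, Crypto=day 1, Calculus=day 1, Compilers=day 2, Systems=day 5.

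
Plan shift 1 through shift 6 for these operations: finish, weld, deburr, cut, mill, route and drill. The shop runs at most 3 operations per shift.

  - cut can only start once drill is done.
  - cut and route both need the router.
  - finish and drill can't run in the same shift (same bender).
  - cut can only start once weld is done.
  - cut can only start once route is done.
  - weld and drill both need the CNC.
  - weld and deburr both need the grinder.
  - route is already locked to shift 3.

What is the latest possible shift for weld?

Downstream work caps weld at shift 5.
weld at shift 5 is achievable: route in shift 3, cut in shift 6, weld in shift 5, mill in shift 1, deburr in shift 1, finish in shift 2, drill in shift 1.

shift 5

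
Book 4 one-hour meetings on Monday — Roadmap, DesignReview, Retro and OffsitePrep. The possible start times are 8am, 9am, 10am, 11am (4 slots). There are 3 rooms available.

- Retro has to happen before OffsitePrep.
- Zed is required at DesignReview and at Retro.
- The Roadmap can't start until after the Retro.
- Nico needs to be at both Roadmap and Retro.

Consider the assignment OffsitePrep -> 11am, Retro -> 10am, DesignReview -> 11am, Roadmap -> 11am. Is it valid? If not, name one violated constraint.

Valid

Nico needs to be at both Roadmap and Retro — holds.
Retro has to happen before OffsitePrep — holds.
The Roadmap can't start until after the Retro — holds.
There are 3 rooms available — holds.
Zed is required at DesignReview and at Retro — holds.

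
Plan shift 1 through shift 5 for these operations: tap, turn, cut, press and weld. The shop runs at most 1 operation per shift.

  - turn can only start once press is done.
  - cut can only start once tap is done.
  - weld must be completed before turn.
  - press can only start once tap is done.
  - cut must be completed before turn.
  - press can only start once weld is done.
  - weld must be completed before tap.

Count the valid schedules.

2

Enumerating: weld in shift 1; turn in shift 5; cut in shift 4; press in shift 3; tap in shift 2 | tap -> shift 2; cut -> shift 3; weld -> shift 1; turn -> shift 5; press -> shift 4.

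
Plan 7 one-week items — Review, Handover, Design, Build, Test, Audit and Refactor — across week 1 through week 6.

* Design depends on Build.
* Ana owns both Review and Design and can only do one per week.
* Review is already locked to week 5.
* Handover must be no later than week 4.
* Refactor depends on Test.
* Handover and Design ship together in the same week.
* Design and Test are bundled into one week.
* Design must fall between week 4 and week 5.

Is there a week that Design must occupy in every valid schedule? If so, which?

week 4

Design's window is week 4–week 5.
Review is fixed at week 5, and Design can't share a week with Review.
So Design must be week 4.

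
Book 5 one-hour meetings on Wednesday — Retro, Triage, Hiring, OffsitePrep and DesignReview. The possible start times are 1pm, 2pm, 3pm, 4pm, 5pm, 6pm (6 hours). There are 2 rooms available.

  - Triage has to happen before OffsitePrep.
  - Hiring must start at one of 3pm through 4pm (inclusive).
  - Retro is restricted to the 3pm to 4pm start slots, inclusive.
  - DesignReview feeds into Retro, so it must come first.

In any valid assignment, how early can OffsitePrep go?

2pm

Precedence pushes OffsitePrep to at least 2pm.
OffsitePrep at 2pm is achievable: OffsitePrep=2pm, Retro=3pm, Hiring=3pm, Triage=1pm, DesignReview=1pm.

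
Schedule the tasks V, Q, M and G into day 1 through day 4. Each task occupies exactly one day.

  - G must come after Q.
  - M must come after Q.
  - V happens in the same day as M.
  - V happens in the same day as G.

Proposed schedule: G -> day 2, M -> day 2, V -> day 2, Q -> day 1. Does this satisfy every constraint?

Valid

M must come after Q — holds.
V happens in the same day as M — holds.
G must come after Q — holds.
V happens in the same day as G — holds.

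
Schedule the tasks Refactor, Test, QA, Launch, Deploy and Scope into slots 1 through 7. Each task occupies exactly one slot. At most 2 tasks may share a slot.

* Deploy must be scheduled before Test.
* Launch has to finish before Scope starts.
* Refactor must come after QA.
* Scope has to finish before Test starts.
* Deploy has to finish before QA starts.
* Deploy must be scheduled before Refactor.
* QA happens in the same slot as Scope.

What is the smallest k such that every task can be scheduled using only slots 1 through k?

3

The precedence chain requires at least 3 distinct slots.
With at most 2 per slot and 6 tasks, at least 3 slots are needed.
3 works (last occupied slot: 3): for example Launch=1, Test=3, QA=2, Refactor=3, Scope=2, Deploy=1.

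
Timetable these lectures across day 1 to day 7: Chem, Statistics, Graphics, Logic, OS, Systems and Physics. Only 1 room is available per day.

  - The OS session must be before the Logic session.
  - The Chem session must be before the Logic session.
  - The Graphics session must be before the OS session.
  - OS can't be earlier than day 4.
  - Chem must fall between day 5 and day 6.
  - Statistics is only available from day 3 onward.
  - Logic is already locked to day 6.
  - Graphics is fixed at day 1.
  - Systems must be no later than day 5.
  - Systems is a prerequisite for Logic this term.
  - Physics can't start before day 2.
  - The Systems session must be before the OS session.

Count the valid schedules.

Enumerating: Statistics -> day 3; Chem -> day 5; Physics -> day 7; Graphics -> day 1; Logic -> day 6; OS -> day 4; Systems -> day 2 | OS in day 4; Chem in day 5; Physics in day 3; Statistics in day 7; Systems in day 2; Logic in day 6; Graphics in day 1 | OS=day 4, Systems=day 3, Statistics=day 7, Physics=day 2, Chem=day 5, Graphics=day 1, Logic=day 6.

3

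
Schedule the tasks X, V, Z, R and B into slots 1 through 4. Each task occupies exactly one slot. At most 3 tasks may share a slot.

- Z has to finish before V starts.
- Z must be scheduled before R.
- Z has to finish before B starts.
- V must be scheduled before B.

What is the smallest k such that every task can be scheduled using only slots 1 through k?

The precedence chain requires at least 3 distinct slots.
With at most 3 per slot and 5 tasks, at least 2 slots are needed.
3 works (last occupied slot: 3): for example X -> 1, Z -> 1, R -> 2, B -> 3, V -> 2.

3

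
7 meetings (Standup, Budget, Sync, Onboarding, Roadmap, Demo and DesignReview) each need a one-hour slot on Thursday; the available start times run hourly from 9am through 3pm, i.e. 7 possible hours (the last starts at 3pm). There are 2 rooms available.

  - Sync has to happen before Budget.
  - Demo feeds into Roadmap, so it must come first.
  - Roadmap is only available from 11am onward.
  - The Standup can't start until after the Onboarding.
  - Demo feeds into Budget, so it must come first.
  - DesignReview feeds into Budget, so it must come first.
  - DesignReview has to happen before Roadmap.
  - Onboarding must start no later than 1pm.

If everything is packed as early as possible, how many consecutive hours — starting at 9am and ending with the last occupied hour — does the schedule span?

The precedence chain requires at least 2 distinct hours.
With at most 2 per hour and 7 meetings, at least 4 hours are needed.
Roadmap can't be placed before 11am — that is hour 3 counting from 9am — so the schedule must run through at least 3 hours.
4 works (last occupied hour: 12pm): for example DesignReview -> 9am, Onboarding -> 10am, Sync -> 10am, Standup -> 12pm, Demo -> 9am, Roadmap -> 11am, Budget -> 11am.

4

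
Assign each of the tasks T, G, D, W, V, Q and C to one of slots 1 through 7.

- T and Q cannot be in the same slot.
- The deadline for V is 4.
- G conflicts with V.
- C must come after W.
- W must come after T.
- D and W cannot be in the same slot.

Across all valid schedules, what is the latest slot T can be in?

5

Downstream work caps T at 5.
T at 5 is achievable: T in 5, G in 2, Q in 1, V in 1, D in 1, W in 6, C in 7.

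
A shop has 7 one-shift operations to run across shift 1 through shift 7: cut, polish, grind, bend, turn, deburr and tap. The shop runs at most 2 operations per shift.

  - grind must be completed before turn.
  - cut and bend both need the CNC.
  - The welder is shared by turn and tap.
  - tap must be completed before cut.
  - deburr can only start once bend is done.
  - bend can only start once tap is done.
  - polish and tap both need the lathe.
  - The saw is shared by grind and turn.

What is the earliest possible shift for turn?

Precedence pushes turn to at least shift 2.
turn at shift 2 is achievable: polish -> shift 4, cut -> shift 3, tap -> shift 1, turn -> shift 2, grind -> shift 1, bend -> shift 2, deburr -> shift 3.

shift 2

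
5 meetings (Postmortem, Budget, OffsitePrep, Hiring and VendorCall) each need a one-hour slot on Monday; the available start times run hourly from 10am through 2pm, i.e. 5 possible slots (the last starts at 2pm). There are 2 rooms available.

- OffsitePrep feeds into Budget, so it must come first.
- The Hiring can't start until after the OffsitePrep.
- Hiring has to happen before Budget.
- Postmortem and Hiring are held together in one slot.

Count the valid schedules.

40

Splitting on Postmortem: it can be 11am (12), 12pm (16), 1pm (12). Listing each branch's schedules as (Budget, OffsitePrep, Hiring, VendorCall):
Postmortem=11am: (12pm,10am,11am,10am) (12pm,10am,11am,12pm) (12pm,10am,11am,1pm) (12pm,10am,11am,2pm) (1pm,10am,11am,10am) (1pm,10am,11am,12pm) (1pm,10am,11am,1pm) (1pm,10am,11am,2pm) (2pm,10am,11am,10am) (2pm,10am,11am,12pm) (2pm,10am,11am,1pm) (2pm,10am,11am,2pm) — 12.
Postmortem=12pm: (1pm,10am,12pm,10am) (1pm,10am,12pm,11am) (1pm,10am,12pm,1pm) (1pm,10am,12pm,2pm) (1pm,11am,12pm,10am) (1pm,11am,12pm,11am) (1pm,11am,12pm,1pm) (1pm,11am,12pm,2pm) (2pm,10am,12pm,10am) (2pm,10am,12pm,11am) (2pm,10am,12pm,1pm) (2pm,10am,12pm,2pm) (2pm,11am,12pm,10am) (2pm,11am,12pm,11am) (2pm,11am,12pm,1pm) (2pm,11am,12pm,2pm) — 16.
Postmortem=1pm: (2pm,10am,1pm,10am) (2pm,10am,1pm,11am) (2pm,10am,1pm,12pm) (2pm,10am,1pm,2pm) (2pm,11am,1pm,10am) (2pm,11am,1pm,11am) (2pm,11am,1pm,12pm) (2pm,11am,1pm,2pm) (2pm,12pm,1pm,10am) (2pm,12pm,1pm,11am) (2pm,12pm,1pm,12pm) (2pm,12pm,1pm,2pm) — 12.
Summing: 12 + 16 + 12 = 40.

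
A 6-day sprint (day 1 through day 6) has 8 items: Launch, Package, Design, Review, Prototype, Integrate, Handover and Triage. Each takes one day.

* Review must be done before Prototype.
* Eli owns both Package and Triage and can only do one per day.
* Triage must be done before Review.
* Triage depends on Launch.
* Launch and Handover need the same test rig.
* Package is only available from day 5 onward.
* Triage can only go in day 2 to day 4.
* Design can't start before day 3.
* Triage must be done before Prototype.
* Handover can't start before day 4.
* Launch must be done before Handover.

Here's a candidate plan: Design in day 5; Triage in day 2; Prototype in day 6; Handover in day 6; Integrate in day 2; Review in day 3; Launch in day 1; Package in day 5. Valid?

Launch and Handover need the same test rig — holds.
Triage must be done before Review — holds.
Review must be done before Prototype — holds.
Eli owns both Package and Triage and can only do one per day — holds.
Package is only available from day 5 onward — holds.
Triage depends on Launch — holds.
Triage must be done before Prototype — holds.
Design can't start before day 3 — holds.
Launch must be done before Handover — holds.
Triage can only go in day 2 to day 4 — holds.
Handover can't start before day 4 — holds.

Valid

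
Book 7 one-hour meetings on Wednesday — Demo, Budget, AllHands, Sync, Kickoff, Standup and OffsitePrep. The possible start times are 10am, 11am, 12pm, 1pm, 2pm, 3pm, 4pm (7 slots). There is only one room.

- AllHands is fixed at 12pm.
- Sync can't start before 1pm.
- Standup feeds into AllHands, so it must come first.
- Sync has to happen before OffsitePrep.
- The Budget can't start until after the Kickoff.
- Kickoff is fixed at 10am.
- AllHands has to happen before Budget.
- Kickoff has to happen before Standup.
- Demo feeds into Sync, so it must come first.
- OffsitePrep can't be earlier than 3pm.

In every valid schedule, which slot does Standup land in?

Kickoff is fixed at 10am and must come before Standup, so Standup is at least 11am.
AllHands is fixed at 12pm and must come after Standup, so Standup is at most 11am.
So Standup must be 11am.

11am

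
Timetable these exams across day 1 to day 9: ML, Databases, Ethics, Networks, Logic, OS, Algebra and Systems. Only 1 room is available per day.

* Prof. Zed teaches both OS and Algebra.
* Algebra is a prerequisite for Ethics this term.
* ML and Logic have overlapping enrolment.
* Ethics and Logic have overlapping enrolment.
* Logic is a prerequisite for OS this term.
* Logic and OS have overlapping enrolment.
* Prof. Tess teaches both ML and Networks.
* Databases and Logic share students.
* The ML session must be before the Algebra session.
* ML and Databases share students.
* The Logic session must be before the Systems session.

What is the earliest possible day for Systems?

day 2

Precedence pushes Systems to at least day 2.
Systems at day 2 is achievable: ML -> day 3; Networks -> day 8; Systems -> day 2; OS -> day 6; Databases -> day 7; Algebra -> day 4; Logic -> day 1; Ethics -> day 5.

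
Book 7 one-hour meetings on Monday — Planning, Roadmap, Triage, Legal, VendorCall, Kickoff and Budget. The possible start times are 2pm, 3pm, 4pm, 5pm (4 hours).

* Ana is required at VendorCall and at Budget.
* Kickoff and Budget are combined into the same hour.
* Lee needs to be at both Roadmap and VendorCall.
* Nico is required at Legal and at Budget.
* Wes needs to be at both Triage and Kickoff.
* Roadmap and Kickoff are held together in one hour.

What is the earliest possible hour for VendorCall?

VendorCall at 2pm is achievable: Kickoff in 3pm, Roadmap in 3pm, Planning in 2pm, Legal in 2pm, Budget in 3pm, Triage in 2pm, VendorCall in 2pm.

2pm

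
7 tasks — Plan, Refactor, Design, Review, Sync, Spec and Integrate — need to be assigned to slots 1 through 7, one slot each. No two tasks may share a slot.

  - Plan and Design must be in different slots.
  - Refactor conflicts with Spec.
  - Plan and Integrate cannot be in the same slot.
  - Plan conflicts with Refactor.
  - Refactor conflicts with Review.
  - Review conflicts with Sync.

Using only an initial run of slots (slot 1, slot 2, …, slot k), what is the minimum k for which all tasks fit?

7 slots

With at most 1 per slot and 7 tasks, at least 7 slots are needed.
7 works (last occupied slot: 7): for example Review=4; Refactor=2; Spec=6; Integrate=7; Design=3; Sync=5; Plan=1.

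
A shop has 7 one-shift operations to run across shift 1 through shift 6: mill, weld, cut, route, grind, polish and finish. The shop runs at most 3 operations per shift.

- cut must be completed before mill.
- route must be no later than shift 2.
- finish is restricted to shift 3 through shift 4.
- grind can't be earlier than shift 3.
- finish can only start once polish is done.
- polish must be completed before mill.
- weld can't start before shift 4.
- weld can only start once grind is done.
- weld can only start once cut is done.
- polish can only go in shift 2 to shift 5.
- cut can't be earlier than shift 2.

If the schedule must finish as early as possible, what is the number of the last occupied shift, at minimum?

4

The precedence chain requires at least 2 distinct shifts.
With at most 3 per shift and 7 operations, at least 3 shifts are needed.
weld can't be placed before shift 4, so the schedule must run through at least shift 4.
4 works (last occupied shift: shift 4): for example finish -> shift 3; polish -> shift 2; cut -> shift 2; grind -> shift 3; mill -> shift 3; weld -> shift 4; route -> shift 1.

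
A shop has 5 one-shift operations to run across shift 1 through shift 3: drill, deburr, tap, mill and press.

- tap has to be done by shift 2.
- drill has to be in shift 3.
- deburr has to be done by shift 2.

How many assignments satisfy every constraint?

36

Splitting on deburr: it can be shift 1 (18), shift 2 (18). Listing each branch's schedules as (drill, tap, mill, press) by shift number:
deburr=shift 1: (3,1,1,1) (3,1,1,2) (3,1,1,3) (3,1,2,1) (3,1,2,2) (3,1,2,3) (3,1,3,1) (3,1,3,2) (3,1,3,3) (3,2,1,1) (3,2,1,2) (3,2,1,3) (3,2,2,1) (3,2,2,2) (3,2,2,3) (3,2,3,1) (3,2,3,2) (3,2,3,3) — 18.
deburr=shift 2: (3,1,1,1) (3,1,1,2) (3,1,1,3) (3,1,2,1) (3,1,2,2) (3,1,2,3) (3,1,3,1) (3,1,3,2) (3,1,3,3) (3,2,1,1) (3,2,1,2) (3,2,1,3) (3,2,2,1) (3,2,2,2) (3,2,2,3) (3,2,3,1) (3,2,3,2) (3,2,3,3) — 18.
Summing: 18 + 18 = 36.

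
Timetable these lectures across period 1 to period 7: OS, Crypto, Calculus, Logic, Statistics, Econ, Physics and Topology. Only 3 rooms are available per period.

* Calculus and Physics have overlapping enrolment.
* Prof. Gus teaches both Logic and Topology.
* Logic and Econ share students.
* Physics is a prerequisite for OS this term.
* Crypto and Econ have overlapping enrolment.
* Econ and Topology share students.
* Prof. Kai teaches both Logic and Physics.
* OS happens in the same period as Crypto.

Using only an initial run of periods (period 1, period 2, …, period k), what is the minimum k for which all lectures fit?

3

The precedence chain requires at least 2 distinct periods.
With at most 3 per period and 8 lectures, at least 3 periods are needed.
3 works (last occupied period: period 3): for example Logic in period 2; Topology in period 3; Physics in period 1; OS in period 2; Econ in period 1; Statistics in period 1; Calculus in period 3; Crypto in period 2.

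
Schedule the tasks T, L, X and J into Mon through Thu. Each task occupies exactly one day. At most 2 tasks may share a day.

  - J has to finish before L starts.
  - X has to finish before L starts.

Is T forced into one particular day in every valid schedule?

T can be Mon (e.g. J in Tue; L in Wed; T in Mon; X in Mon) or Tue (e.g. X=Mon, T=Tue, L=Tue, J=Mon).

No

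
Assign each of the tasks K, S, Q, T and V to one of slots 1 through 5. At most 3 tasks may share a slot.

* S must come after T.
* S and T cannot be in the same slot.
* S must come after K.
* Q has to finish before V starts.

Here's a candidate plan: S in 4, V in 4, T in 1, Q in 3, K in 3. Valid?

S and T cannot be in the same slot — holds.
S must come after T — holds.
S must come after K — holds.
Q has to finish before V starts — holds.
At most 3 tasks may share a slot — holds.

Yes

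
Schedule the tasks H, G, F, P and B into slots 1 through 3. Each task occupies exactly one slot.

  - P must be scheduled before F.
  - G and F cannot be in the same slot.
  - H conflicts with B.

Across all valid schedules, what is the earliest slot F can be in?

2

Precedence pushes F to at least 2.
F at 2 is achievable: P=1; F=2; B=2; G=1; H=1.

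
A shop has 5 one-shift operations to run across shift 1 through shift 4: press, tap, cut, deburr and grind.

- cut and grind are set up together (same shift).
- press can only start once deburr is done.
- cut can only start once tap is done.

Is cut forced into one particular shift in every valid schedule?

No

cut can be shift 2 (e.g. cut=shift 2, grind=shift 2, tap=shift 1, press=shift 2, deburr=shift 1) or shift 3 (e.g. press in shift 2, grind in shift 3, deburr in shift 1, cut in shift 3, tap in shift 1).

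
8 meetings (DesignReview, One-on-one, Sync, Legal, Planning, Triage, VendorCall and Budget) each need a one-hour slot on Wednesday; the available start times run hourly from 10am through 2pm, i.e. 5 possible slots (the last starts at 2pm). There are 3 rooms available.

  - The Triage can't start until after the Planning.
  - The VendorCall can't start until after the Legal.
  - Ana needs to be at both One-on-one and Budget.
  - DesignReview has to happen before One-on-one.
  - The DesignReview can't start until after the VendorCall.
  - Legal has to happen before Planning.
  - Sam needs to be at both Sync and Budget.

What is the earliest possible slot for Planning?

11am

Precedence pushes Planning to at least 11am; downstream work caps Planning at 1pm.
Planning at 11am is achievable: Sync -> 10am; DesignReview -> 12pm; Planning -> 11am; Triage -> 12pm; Budget -> 11am; Legal -> 10am; One-on-one -> 1pm; VendorCall -> 11am.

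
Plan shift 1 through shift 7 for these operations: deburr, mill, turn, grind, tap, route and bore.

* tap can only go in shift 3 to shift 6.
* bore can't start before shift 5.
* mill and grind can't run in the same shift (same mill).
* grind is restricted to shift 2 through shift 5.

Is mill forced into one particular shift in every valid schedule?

mill can be shift 1 (e.g. deburr in shift 1, tap in shift 3, turn in shift 1, grind in shift 2, bore in shift 5, mill in shift 1, route in shift 1) or shift 2 (e.g. deburr -> shift 1, tap -> shift 3, route -> shift 1, turn -> shift 1, grind -> shift 3, mill -> shift 2, bore -> shift 5).

No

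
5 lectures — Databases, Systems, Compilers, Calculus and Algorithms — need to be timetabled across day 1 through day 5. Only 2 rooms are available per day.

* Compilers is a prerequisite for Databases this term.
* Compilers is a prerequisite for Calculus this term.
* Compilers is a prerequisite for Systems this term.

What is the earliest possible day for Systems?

day 2

Precedence pushes Systems to at least day 2.
Systems at day 2 is achievable: Compilers in day 1, Databases in day 2, Systems in day 2, Algorithms in day 1, Calculus in day 3.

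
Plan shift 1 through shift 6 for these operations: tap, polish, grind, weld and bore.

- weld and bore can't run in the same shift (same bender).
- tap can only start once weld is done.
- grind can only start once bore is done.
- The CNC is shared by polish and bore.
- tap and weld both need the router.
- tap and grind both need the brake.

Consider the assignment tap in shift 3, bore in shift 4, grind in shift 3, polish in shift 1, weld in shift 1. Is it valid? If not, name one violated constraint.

tap can only start once weld is done — holds.
grind can only start once bore is done — violated.
tap and weld both need the router — holds.
The CNC is shared by polish and bore — holds.
weld and bore can't run in the same shift (same bender) — holds.
tap and grind both need the brake — violated.

Invalid. grind can only start once bore is done.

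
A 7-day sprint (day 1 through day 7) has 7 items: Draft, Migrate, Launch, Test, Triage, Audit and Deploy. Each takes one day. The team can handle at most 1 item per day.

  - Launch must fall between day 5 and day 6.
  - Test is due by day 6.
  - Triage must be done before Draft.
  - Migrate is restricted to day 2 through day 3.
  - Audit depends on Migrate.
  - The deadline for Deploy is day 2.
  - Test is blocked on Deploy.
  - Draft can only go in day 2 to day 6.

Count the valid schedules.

16

Splitting on Draft: it can be day 4 (6), day 5 (5), day 6 (5). Listing each branch's schedules as (Migrate, Launch, Test, Triage, Audit, Deploy) by day number:
Draft=day 4: (2,5,6,3,7,1) (2,6,5,3,7,1) (3,5,6,1,7,2) (3,5,6,2,7,1) (3,6,5,1,7,2) (3,6,5,2,7,1) — 6.
Draft=day 5: (2,6,3,4,7,1) (2,6,4,3,7,1) (3,6,2,4,7,1) (3,6,4,1,7,2) (3,6,4,2,7,1) — 5.
Draft=day 6: (2,5,3,4,7,1) (2,5,4,3,7,1) (3,5,2,4,7,1) (3,5,4,1,7,2) (3,5,4,2,7,1) — 5.
Summing: 6 + 5 + 5 = 16.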